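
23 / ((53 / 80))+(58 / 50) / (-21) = 964463 / 27825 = 34.66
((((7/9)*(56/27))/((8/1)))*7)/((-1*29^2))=-343/204363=-0.00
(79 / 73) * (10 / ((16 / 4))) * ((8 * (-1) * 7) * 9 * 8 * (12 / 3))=-3185280 / 73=-43633.97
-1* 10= -10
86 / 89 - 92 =-8102 / 89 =-91.03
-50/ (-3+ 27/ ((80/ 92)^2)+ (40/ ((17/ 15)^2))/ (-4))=-5780000/ 2880987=-2.01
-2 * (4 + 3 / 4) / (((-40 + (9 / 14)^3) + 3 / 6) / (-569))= -137.77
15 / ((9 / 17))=85 / 3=28.33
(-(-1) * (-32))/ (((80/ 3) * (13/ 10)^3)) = -1200/ 2197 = -0.55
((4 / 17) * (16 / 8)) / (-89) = -8 / 1513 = -0.01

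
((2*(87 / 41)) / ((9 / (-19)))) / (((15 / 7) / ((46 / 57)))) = -18676 / 5535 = -3.37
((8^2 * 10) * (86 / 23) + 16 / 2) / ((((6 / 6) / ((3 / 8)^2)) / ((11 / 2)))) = 683397 / 368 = 1857.06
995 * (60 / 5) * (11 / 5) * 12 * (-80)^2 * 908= 1831783219200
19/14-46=-625/14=-44.64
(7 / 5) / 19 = 0.07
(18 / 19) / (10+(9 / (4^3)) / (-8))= 9216 / 97109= 0.09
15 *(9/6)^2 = 135/4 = 33.75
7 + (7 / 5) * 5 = 14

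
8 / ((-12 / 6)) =-4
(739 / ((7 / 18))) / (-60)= -2217 / 70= -31.67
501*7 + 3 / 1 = 3510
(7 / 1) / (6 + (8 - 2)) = 7 / 12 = 0.58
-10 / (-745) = 2 / 149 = 0.01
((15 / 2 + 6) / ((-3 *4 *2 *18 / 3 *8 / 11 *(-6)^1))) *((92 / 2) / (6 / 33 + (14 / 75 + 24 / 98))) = 10227525 / 6347776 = 1.61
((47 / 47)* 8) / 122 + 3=187 / 61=3.07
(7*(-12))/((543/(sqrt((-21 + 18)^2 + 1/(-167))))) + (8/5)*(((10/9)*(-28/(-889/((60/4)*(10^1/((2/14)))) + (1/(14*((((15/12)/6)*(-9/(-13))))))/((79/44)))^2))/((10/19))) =-650761552000/2242117201- 28*sqrt(250834)/30227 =-290.71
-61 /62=-0.98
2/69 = 0.03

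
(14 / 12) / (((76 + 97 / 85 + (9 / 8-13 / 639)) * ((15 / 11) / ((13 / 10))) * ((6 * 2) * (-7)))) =-0.00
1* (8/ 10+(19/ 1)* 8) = 764/ 5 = 152.80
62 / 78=0.79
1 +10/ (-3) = -7/ 3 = -2.33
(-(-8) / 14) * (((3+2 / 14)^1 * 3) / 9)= 88 / 147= 0.60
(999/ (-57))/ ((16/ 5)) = -1665/ 304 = -5.48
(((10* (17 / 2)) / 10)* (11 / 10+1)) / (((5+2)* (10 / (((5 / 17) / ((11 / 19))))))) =57 / 440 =0.13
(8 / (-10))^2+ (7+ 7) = 366 / 25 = 14.64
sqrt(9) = 3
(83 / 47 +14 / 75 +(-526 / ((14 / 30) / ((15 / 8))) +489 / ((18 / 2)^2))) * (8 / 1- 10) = 1870229659 / 444150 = 4210.81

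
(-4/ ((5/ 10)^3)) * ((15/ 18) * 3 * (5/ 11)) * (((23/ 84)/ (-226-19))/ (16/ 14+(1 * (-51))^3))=-460/ 1501463733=-0.00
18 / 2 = 9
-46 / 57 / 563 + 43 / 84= 458683 / 898548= 0.51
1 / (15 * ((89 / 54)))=18 / 445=0.04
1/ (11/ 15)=15/ 11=1.36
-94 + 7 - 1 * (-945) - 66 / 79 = 67716 / 79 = 857.16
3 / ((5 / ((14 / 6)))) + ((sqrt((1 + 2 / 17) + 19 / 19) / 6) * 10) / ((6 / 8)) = 7 / 5 + 40 * sqrt(17) / 51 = 4.63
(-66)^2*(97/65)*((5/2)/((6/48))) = 1690128/13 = 130009.85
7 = 7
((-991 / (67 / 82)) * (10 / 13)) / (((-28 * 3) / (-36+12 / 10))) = -386.52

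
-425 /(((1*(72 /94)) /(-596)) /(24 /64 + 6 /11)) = 26786475 /88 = 304391.76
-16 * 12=-192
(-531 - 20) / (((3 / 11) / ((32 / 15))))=-193952 / 45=-4310.04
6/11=0.55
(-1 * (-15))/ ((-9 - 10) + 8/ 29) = -145/ 181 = -0.80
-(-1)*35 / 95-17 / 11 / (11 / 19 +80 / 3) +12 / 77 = 1062274 / 2272039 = 0.47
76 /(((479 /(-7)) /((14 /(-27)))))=7448 /12933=0.58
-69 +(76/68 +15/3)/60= -17569/255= -68.90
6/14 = 3/7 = 0.43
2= 2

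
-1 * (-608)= 608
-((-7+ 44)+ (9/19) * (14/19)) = -13483/361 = -37.35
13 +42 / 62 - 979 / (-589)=9035 / 589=15.34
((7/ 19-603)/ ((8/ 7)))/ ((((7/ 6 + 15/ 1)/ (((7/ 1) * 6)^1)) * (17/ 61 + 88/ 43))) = -2207451225/ 3746819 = -589.15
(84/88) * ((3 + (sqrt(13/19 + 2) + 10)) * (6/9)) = 7 * sqrt(969)/209 + 91/11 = 9.32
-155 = -155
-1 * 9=-9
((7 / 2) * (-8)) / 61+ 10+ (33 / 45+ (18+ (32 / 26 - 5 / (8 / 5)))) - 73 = -4436351 / 95160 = -46.62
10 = 10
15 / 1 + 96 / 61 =1011 / 61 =16.57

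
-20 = -20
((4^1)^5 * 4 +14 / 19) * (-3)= -233514 / 19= -12290.21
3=3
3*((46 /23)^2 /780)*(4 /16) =1 /260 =0.00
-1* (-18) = 18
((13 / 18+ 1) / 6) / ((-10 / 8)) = -31 / 135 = -0.23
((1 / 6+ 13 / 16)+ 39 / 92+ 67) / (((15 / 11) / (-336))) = -5814809 / 345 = -16854.52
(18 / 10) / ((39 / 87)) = 261 / 65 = 4.02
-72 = -72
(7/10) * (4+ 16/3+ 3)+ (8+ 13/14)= 1844/105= 17.56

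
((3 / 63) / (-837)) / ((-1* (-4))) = -1 / 70308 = -0.00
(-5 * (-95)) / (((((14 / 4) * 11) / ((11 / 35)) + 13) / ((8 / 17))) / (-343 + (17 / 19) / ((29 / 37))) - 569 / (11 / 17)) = -1431566400 / 2652785689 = -0.54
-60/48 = -5/4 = -1.25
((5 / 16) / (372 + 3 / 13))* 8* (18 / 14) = 195 / 22582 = 0.01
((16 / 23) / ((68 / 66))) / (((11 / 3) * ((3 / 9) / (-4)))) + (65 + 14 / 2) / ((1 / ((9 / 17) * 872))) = 12995424 / 391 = 33236.38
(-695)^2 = 483025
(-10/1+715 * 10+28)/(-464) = -448/29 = -15.45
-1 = -1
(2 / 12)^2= 1 / 36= 0.03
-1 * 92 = -92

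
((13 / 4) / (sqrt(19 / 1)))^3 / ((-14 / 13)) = -28561 * sqrt(19) / 323456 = -0.38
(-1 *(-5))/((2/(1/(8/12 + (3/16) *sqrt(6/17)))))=32640/8461- 540 *sqrt(102)/8461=3.21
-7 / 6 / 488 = -7 / 2928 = -0.00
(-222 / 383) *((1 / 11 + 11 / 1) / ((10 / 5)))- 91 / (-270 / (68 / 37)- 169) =-132419600 / 45251833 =-2.93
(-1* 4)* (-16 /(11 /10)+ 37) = -988 /11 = -89.82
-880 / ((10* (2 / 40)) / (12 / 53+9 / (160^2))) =-3384447 / 8480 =-399.11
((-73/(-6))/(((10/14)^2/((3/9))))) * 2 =3577/225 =15.90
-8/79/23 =-8/1817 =-0.00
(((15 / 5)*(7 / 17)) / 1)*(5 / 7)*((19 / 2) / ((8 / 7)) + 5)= 3195 / 272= 11.75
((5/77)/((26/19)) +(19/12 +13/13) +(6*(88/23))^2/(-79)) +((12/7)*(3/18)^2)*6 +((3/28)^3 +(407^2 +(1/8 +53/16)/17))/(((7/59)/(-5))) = -326944979094349660955/46833984829632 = -6980934.47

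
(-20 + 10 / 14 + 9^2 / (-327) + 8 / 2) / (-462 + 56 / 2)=5926 / 165571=0.04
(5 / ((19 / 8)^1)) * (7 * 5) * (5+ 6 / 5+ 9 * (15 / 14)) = 22180 / 19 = 1167.37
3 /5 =0.60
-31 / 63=-0.49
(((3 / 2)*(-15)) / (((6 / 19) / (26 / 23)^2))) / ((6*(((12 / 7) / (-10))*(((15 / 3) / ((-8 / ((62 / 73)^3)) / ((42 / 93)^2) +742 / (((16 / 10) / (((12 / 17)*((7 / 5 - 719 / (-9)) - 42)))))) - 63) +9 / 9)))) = -131079869946025 / 91808632448088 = -1.43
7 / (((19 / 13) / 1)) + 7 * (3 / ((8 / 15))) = 6713 / 152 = 44.16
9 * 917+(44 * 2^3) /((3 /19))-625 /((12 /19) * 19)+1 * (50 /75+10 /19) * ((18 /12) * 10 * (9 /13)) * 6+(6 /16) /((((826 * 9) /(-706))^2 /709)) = 95615590382509 /9100197288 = 10506.98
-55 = -55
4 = 4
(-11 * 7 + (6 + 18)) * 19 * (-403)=405821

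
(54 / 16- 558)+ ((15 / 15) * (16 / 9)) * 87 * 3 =-725 / 8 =-90.62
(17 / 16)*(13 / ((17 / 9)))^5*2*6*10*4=657734410710 / 83521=7875078.25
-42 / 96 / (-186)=7 / 2976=0.00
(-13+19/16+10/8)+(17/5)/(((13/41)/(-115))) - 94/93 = -24078001/19344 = -1244.73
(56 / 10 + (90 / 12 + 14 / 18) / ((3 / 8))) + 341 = 49771 / 135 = 368.67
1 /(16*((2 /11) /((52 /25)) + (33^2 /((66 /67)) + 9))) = 143 /2550176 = 0.00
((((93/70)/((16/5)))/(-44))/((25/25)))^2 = 8649/97140736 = 0.00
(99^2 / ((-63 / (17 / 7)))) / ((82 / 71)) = -327.13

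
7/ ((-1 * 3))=-7/ 3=-2.33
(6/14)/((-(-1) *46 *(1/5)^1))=15/322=0.05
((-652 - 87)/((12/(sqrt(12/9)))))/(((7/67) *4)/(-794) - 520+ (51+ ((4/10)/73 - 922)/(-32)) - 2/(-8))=14349362530 *sqrt(3)/153763177779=0.16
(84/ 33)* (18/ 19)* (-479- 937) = -713664/ 209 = -3414.66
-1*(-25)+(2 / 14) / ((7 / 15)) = 1240 / 49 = 25.31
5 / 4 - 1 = 1 / 4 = 0.25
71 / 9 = 7.89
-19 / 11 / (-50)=19 / 550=0.03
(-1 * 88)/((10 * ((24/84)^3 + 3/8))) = -120736/5465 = -22.09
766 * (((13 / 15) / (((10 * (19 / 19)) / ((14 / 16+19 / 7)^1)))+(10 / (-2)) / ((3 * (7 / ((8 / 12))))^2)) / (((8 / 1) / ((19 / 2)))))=3535581389 / 12700800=278.37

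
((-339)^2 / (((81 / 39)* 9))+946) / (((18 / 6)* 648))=191539 / 52488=3.65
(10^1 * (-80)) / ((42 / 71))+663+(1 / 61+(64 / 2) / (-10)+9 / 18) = -8865347 / 12810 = -692.06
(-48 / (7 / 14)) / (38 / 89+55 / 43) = -367392 / 6529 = -56.27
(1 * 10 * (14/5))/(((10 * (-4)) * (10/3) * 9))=-7/300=-0.02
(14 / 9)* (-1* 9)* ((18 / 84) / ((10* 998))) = -3 / 9980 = -0.00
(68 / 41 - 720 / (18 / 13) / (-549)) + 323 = 7329059 / 22509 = 325.61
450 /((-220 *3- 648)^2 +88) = 225 /855476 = 0.00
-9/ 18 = -1/ 2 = -0.50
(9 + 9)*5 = 90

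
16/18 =8/9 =0.89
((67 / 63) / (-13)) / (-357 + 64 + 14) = 67 / 228501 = 0.00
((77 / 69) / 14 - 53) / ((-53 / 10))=36515 / 3657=9.98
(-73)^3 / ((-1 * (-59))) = -389017 / 59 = -6593.51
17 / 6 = 2.83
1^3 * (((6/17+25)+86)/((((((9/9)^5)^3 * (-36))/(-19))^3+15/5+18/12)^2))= 118743803644/136217213811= 0.87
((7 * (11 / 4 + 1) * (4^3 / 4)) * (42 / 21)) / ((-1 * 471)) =-280 / 157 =-1.78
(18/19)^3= 0.85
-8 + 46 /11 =-42 /11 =-3.82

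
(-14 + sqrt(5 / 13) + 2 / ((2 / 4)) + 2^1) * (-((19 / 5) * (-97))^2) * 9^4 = 178283312712 / 25-22285414089 * sqrt(65) / 325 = 6578499424.13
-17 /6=-2.83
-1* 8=-8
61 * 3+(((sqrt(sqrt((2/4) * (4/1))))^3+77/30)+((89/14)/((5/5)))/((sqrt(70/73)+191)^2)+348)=474281/(14 * (sqrt(5110)+13943)^2)+2^(3/4)+16007/30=535.25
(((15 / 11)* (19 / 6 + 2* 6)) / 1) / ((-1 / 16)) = -3640 / 11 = -330.91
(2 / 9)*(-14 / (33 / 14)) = -392 / 297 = -1.32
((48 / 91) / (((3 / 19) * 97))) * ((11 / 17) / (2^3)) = 418 / 150059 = 0.00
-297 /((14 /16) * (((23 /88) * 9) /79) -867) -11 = -171291967 /16072541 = -10.66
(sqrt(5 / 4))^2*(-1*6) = -15 / 2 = -7.50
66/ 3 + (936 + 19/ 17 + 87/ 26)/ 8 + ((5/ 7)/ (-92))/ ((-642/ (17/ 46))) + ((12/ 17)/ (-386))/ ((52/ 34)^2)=367928907838439/ 2636402232828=139.56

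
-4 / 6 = -2 / 3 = -0.67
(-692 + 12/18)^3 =-8921261224/27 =-330417082.37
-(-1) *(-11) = -11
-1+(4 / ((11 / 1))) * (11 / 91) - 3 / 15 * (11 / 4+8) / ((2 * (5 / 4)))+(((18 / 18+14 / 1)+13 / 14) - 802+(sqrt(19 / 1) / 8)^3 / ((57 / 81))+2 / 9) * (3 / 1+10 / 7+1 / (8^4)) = -4088511856699 / 1174118400+3428541 * sqrt(19) / 14680064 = -3481.18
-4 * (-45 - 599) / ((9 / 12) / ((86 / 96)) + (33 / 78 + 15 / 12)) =5759936 / 5613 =1026.18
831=831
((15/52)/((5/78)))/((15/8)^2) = 32/25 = 1.28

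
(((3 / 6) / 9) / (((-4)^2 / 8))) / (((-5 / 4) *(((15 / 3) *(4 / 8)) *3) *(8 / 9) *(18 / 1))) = -0.00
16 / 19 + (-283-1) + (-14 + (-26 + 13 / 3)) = -318.82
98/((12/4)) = 98/3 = 32.67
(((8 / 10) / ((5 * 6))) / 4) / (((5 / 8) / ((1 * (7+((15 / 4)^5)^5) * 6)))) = 252511682940431369916291257743 / 17592186044416000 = 14353627360630.49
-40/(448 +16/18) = -9/101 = -0.09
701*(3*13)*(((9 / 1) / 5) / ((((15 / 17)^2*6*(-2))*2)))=-2633657 / 1000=-2633.66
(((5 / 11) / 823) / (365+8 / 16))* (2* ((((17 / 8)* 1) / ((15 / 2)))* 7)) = 7 / 1167837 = 0.00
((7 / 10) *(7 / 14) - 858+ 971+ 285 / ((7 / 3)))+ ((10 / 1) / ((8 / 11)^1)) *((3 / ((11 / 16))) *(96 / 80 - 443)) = -26272.51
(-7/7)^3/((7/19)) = -19/7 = -2.71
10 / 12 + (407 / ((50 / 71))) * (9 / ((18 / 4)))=173507 / 150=1156.71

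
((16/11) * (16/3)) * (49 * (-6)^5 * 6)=-195084288/11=-17734935.27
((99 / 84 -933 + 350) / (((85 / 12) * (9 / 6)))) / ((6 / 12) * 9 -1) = -65164 / 4165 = -15.65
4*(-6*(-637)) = 15288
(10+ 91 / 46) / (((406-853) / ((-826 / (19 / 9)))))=35931 / 3427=10.48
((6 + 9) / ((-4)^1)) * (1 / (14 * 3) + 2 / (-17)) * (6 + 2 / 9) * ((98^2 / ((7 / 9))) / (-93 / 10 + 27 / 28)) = -64346800 / 19839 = -3243.45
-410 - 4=-414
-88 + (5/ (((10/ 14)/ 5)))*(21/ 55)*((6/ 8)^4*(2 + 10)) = -37.26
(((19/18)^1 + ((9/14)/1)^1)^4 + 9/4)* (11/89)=7327045583/5608054116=1.31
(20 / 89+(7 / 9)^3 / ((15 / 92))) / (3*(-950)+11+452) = -3027184 / 2323064205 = -0.00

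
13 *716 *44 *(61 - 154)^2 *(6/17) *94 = 117518199992.47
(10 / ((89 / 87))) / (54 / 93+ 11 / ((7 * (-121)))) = 17.22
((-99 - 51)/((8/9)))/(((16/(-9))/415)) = 2521125/64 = 39392.58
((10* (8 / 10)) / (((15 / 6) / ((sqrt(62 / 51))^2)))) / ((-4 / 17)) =-248 / 15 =-16.53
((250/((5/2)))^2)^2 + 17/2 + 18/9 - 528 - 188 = 199998589/2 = 99999294.50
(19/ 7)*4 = 76/ 7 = 10.86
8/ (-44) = -2/ 11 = -0.18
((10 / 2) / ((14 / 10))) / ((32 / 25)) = 625 / 224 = 2.79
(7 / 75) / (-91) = -1 / 975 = -0.00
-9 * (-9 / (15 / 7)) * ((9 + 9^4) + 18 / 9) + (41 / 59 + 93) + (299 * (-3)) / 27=659719903 / 2655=248482.07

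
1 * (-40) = -40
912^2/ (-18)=-46208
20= 20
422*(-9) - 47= -3845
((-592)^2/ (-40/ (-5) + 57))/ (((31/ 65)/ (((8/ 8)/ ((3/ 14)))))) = 4906496/ 93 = 52758.02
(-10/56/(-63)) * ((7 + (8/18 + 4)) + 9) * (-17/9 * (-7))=3910/5103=0.77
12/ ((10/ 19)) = 114/ 5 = 22.80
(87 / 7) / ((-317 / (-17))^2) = 25143 / 703423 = 0.04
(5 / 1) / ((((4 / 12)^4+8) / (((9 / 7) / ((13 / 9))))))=32805 / 59059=0.56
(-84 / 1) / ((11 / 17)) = -1428 / 11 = -129.82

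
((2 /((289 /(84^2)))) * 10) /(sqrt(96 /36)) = 299.02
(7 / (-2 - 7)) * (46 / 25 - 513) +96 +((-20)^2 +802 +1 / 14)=5341267 / 3150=1695.64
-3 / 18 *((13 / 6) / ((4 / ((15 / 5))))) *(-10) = 2.71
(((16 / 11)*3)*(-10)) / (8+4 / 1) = -40 / 11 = -3.64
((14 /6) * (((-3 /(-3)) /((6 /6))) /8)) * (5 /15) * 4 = 7 /18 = 0.39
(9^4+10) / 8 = 6571 / 8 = 821.38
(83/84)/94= 83/7896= 0.01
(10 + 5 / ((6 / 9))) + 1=18.50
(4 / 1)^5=1024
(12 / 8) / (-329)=-3 / 658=-0.00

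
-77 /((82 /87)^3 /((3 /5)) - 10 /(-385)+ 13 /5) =-19.15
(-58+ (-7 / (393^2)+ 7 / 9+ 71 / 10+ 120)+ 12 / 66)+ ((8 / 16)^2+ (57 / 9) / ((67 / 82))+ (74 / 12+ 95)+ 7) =141320463107 / 758859420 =186.23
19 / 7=2.71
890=890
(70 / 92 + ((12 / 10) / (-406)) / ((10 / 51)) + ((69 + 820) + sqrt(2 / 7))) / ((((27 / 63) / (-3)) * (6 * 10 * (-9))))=sqrt(14) / 540 + 17309263 / 1500750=11.54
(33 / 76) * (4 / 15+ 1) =0.55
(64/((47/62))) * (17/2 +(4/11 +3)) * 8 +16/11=4143344/517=8014.21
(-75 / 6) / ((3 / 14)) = -58.33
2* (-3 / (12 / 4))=-2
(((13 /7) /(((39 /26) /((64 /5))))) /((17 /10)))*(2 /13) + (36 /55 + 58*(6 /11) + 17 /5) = 728951 /19635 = 37.13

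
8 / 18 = 0.44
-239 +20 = -219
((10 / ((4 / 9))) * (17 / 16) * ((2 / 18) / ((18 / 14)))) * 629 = 374255 / 288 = 1299.50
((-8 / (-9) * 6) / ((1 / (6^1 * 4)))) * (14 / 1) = 1792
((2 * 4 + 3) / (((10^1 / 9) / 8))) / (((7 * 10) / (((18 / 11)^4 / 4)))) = 472392 / 232925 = 2.03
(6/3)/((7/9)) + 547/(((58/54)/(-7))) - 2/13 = -9401473/2639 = -3562.51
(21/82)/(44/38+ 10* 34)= 0.00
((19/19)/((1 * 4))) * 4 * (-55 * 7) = -385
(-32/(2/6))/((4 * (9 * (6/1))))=-4/9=-0.44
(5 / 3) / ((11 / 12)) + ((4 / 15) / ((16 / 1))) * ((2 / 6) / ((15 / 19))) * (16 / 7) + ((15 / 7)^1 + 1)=258686 / 51975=4.98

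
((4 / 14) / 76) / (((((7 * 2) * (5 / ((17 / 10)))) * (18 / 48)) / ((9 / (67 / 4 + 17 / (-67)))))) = 13668 / 102898775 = 0.00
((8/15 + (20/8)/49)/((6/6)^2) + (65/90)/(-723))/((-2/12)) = -1859986/531405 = -3.50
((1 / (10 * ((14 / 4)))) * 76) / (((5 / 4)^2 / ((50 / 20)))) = 608 / 175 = 3.47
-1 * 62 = -62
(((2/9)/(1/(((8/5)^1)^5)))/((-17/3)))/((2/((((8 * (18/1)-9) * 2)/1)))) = -589824/10625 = -55.51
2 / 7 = 0.29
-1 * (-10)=10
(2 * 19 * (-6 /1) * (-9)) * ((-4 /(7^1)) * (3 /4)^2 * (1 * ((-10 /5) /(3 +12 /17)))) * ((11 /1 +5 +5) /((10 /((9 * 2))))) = 470934 /35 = 13455.26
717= 717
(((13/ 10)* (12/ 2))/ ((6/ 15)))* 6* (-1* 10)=-1170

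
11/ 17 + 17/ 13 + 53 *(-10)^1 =-116698/ 221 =-528.05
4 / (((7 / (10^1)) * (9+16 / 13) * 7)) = 520 / 6517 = 0.08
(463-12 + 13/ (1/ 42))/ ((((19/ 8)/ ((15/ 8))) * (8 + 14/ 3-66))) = -8973/ 608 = -14.76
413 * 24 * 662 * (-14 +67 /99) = -2884980112 /33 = -87423639.76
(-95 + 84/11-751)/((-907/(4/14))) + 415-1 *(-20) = 435.26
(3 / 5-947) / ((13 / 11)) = -800.80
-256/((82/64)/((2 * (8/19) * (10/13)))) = -1310720/10127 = -129.43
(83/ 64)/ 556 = 83/ 35584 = 0.00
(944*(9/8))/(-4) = -531/2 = -265.50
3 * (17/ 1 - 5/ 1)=36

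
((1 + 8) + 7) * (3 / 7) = 48 / 7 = 6.86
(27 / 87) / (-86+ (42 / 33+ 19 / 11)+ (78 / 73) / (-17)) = -11169 / 2989349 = -0.00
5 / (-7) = -5 / 7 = -0.71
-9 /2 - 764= -1537 /2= -768.50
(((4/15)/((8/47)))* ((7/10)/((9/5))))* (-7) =-2303/540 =-4.26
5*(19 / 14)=6.79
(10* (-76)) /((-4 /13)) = 2470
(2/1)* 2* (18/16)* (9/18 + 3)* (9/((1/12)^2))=20412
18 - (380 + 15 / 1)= -377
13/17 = 0.76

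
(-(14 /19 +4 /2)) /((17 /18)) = -936 /323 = -2.90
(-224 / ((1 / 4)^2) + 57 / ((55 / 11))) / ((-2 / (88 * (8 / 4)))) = 1571944 / 5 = 314388.80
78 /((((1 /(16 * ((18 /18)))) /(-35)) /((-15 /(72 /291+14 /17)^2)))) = 445405123800 /779689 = 571259.98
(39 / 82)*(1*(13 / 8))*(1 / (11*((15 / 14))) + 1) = 30251 / 36080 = 0.84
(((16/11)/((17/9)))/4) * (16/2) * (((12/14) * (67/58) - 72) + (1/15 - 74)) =-42369792/189805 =-223.23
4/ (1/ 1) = 4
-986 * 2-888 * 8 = -9076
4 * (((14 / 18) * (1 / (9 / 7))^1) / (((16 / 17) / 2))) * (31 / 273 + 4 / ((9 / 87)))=419951 / 2106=199.41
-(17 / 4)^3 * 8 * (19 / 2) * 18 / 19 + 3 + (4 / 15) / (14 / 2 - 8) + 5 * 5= -659927 / 120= -5499.39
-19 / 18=-1.06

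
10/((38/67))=335/19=17.63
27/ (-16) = -27/ 16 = -1.69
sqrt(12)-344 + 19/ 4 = -1357/ 4 + 2 * sqrt(3) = -335.79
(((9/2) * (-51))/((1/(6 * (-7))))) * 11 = 106029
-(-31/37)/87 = 31/3219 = 0.01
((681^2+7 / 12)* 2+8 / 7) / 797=38956021 / 33474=1163.77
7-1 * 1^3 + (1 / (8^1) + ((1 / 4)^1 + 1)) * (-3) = 15 / 8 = 1.88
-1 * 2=-2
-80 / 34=-40 / 17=-2.35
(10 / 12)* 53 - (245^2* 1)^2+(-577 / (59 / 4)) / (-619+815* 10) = -9605505870500413 / 2665974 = -3603000580.84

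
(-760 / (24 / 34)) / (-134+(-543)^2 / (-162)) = 1140 / 2069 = 0.55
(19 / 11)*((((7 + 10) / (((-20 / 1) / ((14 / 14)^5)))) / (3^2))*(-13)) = 4199 / 1980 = 2.12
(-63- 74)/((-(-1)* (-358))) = 137/358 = 0.38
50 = 50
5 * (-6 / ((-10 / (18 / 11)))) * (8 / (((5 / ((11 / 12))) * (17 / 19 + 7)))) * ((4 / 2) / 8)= 57 / 250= 0.23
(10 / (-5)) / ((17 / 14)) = -28 / 17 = -1.65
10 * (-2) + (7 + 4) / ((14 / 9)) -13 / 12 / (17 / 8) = -9595 / 714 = -13.44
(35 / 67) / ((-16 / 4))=-35 / 268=-0.13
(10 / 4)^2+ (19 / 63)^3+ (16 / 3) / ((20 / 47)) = 94071503 / 5000940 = 18.81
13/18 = 0.72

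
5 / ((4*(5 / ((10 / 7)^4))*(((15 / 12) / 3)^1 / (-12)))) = -72000 / 2401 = -29.99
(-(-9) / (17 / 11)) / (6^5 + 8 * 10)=99 / 133552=0.00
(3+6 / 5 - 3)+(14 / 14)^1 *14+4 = 96 / 5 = 19.20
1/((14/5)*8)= 0.04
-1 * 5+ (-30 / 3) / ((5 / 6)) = -17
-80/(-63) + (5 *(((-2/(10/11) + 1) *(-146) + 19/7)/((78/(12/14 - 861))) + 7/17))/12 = -48942553/59976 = -816.04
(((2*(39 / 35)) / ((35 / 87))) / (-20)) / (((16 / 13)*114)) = -14703 / 7448000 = -0.00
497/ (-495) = -497/ 495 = -1.00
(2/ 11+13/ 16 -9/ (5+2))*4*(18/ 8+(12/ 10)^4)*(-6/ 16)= 11641293/ 6160000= 1.89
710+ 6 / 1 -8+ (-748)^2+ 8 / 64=4481697 / 8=560212.12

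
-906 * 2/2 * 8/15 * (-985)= 475952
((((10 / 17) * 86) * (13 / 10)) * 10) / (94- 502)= -2795 / 1734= -1.61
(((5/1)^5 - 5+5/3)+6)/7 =9383/21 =446.81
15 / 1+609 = 624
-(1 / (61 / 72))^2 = -5184 / 3721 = -1.39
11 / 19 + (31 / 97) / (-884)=942639 / 1629212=0.58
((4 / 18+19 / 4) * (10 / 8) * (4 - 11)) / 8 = -6265 / 1152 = -5.44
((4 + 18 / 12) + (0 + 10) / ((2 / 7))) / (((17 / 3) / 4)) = 486 / 17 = 28.59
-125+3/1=-122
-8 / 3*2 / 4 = -1.33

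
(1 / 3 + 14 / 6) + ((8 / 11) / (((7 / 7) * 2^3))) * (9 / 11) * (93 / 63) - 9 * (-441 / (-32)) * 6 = -30142807 / 40656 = -741.41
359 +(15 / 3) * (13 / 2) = 783 / 2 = 391.50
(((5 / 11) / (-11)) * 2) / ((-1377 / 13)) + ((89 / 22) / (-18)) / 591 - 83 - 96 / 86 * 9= -525305820223 / 5645650428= -93.05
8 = 8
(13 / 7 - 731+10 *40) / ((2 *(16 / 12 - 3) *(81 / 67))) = 8576 / 105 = 81.68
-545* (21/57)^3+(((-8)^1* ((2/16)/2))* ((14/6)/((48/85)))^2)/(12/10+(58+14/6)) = -2397348140495/87517767168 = -27.39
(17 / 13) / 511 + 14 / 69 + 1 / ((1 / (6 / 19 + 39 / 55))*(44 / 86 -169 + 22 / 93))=64252867085182 / 322285517639085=0.20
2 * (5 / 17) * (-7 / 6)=-35 / 51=-0.69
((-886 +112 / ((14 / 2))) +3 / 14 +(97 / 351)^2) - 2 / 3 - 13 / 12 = -3006210551 / 3449628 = -871.46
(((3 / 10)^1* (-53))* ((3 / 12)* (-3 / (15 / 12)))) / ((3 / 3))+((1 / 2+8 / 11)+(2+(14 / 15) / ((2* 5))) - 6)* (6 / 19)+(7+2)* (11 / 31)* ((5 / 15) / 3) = 2931331 / 323950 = 9.05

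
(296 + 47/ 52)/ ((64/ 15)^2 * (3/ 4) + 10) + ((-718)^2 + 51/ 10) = 237788431709/ 461240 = 515541.65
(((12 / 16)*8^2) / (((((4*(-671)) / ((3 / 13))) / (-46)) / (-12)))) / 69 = -288 / 8723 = -0.03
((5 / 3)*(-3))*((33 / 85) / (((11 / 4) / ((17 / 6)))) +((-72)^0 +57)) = -292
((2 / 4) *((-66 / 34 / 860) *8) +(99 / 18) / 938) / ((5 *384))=-21703 / 13165017600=-0.00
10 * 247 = 2470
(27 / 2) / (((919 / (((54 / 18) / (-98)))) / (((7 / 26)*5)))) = -405 / 669032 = -0.00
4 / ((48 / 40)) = 10 / 3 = 3.33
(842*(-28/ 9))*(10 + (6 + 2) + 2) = -471520/ 9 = -52391.11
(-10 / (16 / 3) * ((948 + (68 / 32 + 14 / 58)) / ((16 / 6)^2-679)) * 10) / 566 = 148827375 / 3176174656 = 0.05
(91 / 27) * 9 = 91 / 3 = 30.33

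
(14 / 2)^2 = 49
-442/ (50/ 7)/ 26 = -119/ 50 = -2.38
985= 985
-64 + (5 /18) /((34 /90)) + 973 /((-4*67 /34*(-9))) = -507928 /10251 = -49.55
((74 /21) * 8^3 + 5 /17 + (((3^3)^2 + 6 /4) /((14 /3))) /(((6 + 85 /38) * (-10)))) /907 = 575493019 /289568820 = 1.99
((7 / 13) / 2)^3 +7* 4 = 28.02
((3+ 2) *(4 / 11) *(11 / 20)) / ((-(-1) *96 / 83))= 83 / 96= 0.86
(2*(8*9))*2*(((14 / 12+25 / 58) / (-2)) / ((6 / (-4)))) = 4448 / 29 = 153.38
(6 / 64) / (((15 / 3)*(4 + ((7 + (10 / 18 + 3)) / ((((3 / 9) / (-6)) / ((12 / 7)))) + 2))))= -7 / 119360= -0.00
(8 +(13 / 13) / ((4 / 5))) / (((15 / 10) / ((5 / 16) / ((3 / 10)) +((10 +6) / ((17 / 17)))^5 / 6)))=155190173 / 144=1077709.53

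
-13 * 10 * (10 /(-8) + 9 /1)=-2015 /2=-1007.50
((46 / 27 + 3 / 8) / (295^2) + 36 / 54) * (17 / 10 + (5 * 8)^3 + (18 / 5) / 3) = 42670.13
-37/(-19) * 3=5.84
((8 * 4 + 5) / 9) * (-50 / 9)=-22.84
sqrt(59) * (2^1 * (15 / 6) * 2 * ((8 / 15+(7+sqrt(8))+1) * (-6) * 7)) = -3584 * sqrt(59) -840 * sqrt(118) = -36653.96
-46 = -46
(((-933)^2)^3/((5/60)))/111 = 2638455986090960676/37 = 71309621245701639.89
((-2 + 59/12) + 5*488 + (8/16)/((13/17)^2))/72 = 4955969/146016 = 33.94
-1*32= -32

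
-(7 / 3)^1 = -2.33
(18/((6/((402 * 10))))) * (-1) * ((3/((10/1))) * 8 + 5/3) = -49044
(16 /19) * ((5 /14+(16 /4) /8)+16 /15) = 3232 /1995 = 1.62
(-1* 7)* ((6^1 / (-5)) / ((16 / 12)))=63 / 10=6.30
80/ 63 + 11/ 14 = 37/ 18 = 2.06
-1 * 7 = -7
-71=-71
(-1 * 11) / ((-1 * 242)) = 1 / 22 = 0.05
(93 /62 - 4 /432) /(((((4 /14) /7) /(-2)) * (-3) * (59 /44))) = 86779 /4779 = 18.16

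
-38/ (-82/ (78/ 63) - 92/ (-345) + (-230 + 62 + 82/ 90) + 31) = 22230/ 118201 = 0.19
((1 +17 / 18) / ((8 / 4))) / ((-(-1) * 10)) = 7 / 72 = 0.10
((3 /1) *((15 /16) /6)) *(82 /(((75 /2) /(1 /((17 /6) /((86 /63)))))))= 1763 /3570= 0.49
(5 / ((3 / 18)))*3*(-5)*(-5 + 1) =1800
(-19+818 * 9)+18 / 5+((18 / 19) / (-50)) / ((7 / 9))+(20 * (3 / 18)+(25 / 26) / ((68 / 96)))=16205683082 / 2204475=7351.27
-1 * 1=-1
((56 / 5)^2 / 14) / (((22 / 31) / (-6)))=-20832 / 275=-75.75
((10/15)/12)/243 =1/4374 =0.00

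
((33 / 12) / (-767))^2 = 121 / 9412624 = 0.00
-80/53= -1.51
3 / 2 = 1.50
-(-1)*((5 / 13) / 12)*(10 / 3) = 25 / 234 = 0.11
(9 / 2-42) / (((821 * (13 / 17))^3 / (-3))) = 1105425 / 2431585382434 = 0.00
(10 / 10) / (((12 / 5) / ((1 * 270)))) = 225 / 2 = 112.50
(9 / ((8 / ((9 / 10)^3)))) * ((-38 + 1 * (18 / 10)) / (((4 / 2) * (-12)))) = 395847 / 320000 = 1.24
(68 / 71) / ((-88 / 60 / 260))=-132600 / 781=-169.78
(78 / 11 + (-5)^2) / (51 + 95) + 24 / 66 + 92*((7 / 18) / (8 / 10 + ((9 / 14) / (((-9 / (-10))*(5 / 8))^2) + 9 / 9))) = 19230579 / 1938442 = 9.92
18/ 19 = 0.95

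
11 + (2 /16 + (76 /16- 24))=-65 /8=-8.12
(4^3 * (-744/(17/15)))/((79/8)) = -5713920/1343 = -4254.59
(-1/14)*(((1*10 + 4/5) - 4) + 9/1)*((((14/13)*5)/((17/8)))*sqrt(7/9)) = -632*sqrt(7)/663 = -2.52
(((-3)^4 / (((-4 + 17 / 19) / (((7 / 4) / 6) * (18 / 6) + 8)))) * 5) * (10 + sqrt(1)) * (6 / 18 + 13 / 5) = -4407183 / 118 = -37349.01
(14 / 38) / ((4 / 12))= 21 / 19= 1.11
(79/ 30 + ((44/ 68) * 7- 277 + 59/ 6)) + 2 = -65791/ 255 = -258.00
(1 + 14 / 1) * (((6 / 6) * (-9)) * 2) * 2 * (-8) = 4320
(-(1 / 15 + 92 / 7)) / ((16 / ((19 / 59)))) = -26353 / 99120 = -0.27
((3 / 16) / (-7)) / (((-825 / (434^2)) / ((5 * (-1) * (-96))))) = 161448 / 55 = 2935.42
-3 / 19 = -0.16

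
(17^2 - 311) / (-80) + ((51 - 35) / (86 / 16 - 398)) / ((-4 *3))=104933 / 376920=0.28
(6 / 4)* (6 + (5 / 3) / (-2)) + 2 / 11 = 349 / 44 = 7.93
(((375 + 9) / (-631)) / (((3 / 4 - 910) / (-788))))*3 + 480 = 1097943456 / 2294947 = 478.42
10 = 10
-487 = -487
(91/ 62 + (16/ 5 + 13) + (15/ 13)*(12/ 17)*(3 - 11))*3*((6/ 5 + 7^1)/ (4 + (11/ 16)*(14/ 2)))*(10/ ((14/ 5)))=250597576/ 2253979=111.18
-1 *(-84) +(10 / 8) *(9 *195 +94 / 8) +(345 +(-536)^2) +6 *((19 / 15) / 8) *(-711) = 23140639 / 80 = 289257.99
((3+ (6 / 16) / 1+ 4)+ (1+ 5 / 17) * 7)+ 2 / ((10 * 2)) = 11243 / 680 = 16.53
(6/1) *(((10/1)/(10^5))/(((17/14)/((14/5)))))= 147/106250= 0.00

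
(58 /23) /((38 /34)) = 986 /437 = 2.26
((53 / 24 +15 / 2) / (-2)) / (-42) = 0.12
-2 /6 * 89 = -89 /3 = -29.67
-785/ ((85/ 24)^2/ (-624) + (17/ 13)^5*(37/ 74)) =-8058424458240/ 19421749943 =-414.92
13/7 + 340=2393/7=341.86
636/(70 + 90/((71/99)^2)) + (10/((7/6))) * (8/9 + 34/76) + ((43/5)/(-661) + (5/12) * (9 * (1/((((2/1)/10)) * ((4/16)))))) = 1449994670681/16285355772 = 89.04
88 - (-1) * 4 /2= 90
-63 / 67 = -0.94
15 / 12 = 5 / 4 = 1.25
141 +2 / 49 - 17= 6078 / 49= 124.04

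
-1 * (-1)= 1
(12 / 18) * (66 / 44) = 1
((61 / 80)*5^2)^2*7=651175 / 256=2543.65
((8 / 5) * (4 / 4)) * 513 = 4104 / 5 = 820.80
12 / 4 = 3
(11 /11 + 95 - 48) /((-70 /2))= -48 /35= -1.37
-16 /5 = -3.20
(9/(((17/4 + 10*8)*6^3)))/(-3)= -1/6066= -0.00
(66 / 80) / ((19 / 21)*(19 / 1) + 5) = 693 / 18640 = 0.04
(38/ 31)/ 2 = 19/ 31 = 0.61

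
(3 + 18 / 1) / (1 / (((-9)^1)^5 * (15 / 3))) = -6200145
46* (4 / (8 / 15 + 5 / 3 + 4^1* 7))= 920 / 151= 6.09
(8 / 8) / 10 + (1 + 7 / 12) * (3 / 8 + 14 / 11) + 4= 35423 / 5280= 6.71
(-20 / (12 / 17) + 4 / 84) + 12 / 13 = -2490 / 91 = -27.36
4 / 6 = 2 / 3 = 0.67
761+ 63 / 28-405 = 1433 / 4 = 358.25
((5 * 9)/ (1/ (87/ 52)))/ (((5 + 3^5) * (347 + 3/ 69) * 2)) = 90045/ 205871744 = 0.00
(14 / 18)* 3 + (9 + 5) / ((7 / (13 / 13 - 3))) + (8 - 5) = 4 / 3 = 1.33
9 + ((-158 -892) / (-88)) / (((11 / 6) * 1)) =3753 / 242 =15.51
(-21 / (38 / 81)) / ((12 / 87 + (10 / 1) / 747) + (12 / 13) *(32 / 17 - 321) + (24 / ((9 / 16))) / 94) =54678300183 / 359078821460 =0.15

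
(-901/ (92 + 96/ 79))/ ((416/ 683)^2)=-33204220531/ 1274384384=-26.06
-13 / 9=-1.44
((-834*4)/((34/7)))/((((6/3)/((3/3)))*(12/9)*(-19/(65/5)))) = 113841/646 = 176.22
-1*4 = -4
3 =3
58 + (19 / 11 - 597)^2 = 42883322 / 121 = 354407.62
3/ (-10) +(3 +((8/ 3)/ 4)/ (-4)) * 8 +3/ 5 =689/ 30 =22.97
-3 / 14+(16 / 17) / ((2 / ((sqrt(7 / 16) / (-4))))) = -3 / 14 - sqrt(7) / 34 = -0.29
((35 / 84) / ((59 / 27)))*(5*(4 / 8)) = 0.48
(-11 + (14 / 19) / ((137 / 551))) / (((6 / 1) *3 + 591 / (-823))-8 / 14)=-6342861 / 13188853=-0.48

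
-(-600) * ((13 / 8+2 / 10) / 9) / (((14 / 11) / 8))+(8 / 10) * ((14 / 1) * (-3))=76772 / 105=731.16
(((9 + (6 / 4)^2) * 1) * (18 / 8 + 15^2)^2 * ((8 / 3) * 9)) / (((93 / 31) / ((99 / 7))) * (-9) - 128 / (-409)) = -501854159565 / 57448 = -8735798.63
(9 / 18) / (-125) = -1 / 250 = -0.00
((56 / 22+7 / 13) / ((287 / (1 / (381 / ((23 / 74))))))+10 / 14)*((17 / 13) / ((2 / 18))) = 42152379903 / 5014143134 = 8.41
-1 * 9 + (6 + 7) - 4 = 0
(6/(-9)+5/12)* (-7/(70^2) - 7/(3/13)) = 63703/8400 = 7.58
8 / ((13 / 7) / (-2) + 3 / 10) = -140 / 11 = -12.73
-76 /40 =-19 /10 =-1.90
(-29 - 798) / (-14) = 827 / 14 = 59.07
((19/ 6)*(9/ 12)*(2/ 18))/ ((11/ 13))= 247/ 792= 0.31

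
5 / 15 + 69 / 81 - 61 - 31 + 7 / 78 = -63689 / 702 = -90.73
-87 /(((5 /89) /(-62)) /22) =10561452 /5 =2112290.40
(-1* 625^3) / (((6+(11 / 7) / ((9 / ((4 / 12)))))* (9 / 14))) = -14355468750 / 229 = -62687636.46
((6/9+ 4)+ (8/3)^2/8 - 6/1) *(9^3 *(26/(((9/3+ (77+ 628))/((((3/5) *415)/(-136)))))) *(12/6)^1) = 87399/2006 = 43.57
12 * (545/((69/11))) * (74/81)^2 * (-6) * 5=-1313144800/50301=-26105.74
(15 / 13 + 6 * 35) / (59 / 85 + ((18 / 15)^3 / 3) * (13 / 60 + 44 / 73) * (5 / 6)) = 425818125 / 2192944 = 194.18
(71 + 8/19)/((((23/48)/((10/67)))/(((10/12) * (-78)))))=-1840800/1273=-1446.03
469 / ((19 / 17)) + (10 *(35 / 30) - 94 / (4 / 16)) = 55.30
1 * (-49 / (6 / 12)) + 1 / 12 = -1175 / 12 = -97.92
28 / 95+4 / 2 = 218 / 95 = 2.29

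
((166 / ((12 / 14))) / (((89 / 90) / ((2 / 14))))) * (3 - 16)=-32370 / 89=-363.71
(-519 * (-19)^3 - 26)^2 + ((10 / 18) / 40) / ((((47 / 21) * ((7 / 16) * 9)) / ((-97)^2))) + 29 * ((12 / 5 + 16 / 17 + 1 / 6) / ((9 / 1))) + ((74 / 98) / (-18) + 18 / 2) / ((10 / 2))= 13395428202063978383 / 1057077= 12672140442052.92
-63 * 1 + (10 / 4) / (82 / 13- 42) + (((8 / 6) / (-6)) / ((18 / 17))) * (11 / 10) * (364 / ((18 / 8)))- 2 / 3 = -101.09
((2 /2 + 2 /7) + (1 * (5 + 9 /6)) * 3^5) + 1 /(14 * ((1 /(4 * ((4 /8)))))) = 22133 /14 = 1580.93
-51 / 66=-0.77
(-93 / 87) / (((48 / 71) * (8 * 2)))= -2201 / 22272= -0.10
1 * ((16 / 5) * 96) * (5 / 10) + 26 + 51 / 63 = 18943 / 105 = 180.41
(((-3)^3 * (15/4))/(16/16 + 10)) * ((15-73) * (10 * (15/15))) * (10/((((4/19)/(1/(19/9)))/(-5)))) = -13213125/22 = -600596.59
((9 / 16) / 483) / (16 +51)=3 / 172592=0.00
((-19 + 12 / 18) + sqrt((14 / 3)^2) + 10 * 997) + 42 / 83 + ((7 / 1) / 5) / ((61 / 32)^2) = 46128286897 / 4632645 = 9957.22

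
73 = 73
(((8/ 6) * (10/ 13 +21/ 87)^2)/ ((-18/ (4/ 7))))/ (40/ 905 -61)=23354792/ 32930294397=0.00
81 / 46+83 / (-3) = -3575 / 138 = -25.91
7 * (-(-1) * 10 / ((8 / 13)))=455 / 4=113.75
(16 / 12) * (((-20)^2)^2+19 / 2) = 213346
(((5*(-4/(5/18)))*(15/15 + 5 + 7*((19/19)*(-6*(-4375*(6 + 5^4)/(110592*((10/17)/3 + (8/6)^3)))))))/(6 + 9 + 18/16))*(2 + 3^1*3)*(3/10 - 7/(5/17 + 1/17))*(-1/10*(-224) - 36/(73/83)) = -286852274829483/38923600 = -7369623.44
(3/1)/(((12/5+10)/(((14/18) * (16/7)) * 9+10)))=195/31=6.29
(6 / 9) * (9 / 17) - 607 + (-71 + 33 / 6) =-22853 / 34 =-672.15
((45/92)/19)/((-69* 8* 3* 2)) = -5/643264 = -0.00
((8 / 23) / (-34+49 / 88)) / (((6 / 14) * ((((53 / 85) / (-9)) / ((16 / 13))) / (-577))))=-3867100160 / 15545907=-248.75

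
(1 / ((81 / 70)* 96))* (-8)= -35 / 486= -0.07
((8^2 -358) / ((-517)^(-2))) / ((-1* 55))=7143906 / 5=1428781.20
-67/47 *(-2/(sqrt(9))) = 134/141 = 0.95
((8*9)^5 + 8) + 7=1934917647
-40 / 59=-0.68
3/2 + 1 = 5/2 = 2.50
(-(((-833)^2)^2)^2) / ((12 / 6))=-231824862707130544151041 / 2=-115912431353565272075520.50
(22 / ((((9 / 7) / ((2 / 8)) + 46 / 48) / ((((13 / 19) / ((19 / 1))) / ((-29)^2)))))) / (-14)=-3432 / 311191025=-0.00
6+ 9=15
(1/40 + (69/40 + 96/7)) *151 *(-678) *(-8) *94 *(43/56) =44795135577/49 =914186440.35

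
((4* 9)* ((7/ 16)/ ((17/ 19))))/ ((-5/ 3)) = -3591/ 340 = -10.56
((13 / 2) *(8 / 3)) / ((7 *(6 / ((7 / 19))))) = 26 / 171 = 0.15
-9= -9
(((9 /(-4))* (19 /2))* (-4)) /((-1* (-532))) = 9 /56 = 0.16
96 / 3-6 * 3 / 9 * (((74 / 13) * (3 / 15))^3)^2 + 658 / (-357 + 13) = 333805726363831 / 12972049187500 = 25.73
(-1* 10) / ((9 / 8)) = -8.89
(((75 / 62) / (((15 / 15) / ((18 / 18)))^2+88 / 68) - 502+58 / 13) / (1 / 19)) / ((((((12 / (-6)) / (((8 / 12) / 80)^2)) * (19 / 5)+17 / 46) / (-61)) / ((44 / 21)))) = -469856388628 / 42604629249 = -11.03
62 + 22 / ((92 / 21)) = 3083 / 46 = 67.02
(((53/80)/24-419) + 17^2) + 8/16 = -248587/1920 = -129.47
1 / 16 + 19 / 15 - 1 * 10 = -2081 / 240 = -8.67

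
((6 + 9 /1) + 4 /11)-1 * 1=158 /11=14.36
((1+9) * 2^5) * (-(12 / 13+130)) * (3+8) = -5991040 / 13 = -460849.23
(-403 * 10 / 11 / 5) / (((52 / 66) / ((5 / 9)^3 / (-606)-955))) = 13078723145 / 147258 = 88815.03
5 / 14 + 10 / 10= 19 / 14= 1.36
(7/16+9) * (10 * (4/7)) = 755/14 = 53.93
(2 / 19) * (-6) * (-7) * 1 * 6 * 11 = 5544 / 19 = 291.79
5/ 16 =0.31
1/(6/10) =5/3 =1.67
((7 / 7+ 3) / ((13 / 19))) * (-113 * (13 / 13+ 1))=-17176 / 13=-1321.23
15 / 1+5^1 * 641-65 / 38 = 122295 / 38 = 3218.29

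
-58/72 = -29/36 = -0.81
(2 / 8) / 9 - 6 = -215 / 36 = -5.97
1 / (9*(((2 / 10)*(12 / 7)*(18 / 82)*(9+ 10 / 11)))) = 15785 / 105948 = 0.15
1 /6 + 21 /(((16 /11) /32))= 2773 /6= 462.17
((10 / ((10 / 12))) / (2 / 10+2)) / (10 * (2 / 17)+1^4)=1020 / 407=2.51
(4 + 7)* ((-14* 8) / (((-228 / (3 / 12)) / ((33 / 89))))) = 0.50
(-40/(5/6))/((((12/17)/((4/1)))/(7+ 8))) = -4080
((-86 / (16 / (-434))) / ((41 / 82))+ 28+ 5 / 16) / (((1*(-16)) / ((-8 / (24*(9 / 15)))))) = 375505 / 2304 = 162.98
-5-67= -72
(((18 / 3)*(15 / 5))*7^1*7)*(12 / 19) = 557.05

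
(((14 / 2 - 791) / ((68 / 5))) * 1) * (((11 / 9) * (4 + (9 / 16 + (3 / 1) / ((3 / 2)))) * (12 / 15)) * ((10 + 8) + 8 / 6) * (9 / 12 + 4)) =-33969.33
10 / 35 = 2 / 7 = 0.29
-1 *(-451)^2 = -203401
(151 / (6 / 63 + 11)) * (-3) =-9513 / 233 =-40.83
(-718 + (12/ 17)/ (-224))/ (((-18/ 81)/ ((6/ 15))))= 6151851/ 4760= 1292.41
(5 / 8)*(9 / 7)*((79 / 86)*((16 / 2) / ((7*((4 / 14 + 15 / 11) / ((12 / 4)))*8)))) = 117315 / 611632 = 0.19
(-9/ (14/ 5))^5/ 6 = -61509375/ 1075648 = -57.18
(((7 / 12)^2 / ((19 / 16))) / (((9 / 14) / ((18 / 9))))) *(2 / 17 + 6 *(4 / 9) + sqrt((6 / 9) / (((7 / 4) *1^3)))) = 392 *sqrt(42) / 4617 + 194824 / 78489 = 3.03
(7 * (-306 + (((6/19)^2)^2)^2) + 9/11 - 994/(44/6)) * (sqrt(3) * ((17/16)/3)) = -602559649913527 * sqrt(3)/747276773804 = -1396.62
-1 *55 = -55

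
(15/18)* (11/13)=55/78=0.71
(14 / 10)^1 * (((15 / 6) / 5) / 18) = 7 / 180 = 0.04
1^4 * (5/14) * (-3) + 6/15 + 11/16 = 9/560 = 0.02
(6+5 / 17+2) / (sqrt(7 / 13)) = 141 * sqrt(91) / 119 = 11.30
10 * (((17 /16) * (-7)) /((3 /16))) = -396.67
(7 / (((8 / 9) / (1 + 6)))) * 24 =1323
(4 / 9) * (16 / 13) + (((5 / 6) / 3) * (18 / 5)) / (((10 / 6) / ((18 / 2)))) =3479 / 585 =5.95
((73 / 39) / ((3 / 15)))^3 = 48627125 / 59319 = 819.76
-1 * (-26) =26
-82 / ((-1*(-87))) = -82 / 87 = -0.94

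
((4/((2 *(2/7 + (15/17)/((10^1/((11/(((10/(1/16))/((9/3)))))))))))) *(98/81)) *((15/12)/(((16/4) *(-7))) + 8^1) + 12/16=2966879/46292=64.09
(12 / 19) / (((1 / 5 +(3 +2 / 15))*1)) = 0.19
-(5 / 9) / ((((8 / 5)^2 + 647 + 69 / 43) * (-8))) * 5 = 26875 / 50400144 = 0.00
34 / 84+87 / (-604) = 3307 / 12684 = 0.26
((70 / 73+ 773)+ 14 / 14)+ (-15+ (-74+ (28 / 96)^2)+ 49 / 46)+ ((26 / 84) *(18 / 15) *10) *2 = 4701831737 / 6769728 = 694.54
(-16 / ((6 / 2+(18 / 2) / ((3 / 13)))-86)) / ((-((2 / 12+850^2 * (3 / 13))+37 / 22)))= -156 / 71528293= -0.00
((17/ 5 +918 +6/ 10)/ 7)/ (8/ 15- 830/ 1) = -6915/ 43547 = -0.16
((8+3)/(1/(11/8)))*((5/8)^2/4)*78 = 117975/1024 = 115.21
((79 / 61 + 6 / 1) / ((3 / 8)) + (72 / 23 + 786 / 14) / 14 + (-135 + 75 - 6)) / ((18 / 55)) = -959926165 / 7424676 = -129.29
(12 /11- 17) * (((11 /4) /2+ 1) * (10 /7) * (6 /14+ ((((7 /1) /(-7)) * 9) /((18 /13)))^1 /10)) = 14725 /1232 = 11.95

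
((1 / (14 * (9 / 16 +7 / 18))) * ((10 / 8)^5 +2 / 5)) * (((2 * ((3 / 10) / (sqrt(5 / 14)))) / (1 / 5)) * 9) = 31347 * sqrt(70) / 22400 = 11.71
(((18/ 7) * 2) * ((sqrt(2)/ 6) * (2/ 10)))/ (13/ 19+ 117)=57 * sqrt(2)/ 39130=0.00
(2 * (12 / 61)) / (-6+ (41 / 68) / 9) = -14688 / 221491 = -0.07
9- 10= -1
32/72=4/9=0.44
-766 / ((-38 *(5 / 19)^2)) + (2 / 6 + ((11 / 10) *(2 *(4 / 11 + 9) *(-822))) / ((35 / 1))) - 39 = -121481 / 525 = -231.39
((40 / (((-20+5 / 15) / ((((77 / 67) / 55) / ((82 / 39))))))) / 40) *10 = -819 / 162073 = -0.01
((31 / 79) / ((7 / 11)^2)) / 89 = 3751 / 344519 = 0.01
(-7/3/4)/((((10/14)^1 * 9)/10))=-49/54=-0.91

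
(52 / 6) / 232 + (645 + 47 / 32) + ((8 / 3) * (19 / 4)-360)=832897 / 2784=299.17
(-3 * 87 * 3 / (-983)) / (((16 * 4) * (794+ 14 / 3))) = 2349 / 150737152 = 0.00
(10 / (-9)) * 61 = -610 / 9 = -67.78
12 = 12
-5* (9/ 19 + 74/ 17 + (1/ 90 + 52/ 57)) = -167153/ 5814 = -28.75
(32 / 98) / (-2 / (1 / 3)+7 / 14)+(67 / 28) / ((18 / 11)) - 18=-644099 / 38808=-16.60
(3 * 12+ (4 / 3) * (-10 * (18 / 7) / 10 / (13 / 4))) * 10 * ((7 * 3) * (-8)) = -58707.69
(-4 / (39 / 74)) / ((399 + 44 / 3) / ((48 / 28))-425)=3552 / 85969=0.04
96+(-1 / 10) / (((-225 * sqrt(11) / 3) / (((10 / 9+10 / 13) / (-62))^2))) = 22 * sqrt(11) / 197326935+96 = 96.00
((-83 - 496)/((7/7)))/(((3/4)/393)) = -303396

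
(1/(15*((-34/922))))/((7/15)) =-461/119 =-3.87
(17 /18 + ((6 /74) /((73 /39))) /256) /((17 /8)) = 5878429 /13224096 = 0.44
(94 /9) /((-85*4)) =-47 /1530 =-0.03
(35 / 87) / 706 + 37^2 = 84086753 / 61422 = 1369.00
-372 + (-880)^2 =774028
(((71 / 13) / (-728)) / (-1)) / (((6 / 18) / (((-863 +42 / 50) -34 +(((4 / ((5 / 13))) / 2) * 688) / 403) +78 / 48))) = -1169599401 / 58676800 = -19.93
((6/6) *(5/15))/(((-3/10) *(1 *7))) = -10/63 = -0.16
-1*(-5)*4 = 20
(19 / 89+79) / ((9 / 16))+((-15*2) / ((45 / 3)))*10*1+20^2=139060 / 267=520.82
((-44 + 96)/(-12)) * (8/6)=-52/9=-5.78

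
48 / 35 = 1.37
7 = 7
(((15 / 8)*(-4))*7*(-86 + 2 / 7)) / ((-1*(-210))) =150 / 7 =21.43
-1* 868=-868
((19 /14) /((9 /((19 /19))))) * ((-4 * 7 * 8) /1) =-304 /9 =-33.78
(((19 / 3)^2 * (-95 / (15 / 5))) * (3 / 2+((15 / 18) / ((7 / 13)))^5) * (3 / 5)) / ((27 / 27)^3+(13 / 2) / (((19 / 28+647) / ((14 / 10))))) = -7209863856412925 / 924379083936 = -7799.68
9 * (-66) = -594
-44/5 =-8.80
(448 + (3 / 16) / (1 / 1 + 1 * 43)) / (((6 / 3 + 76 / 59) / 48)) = 55824915 / 8536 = 6539.94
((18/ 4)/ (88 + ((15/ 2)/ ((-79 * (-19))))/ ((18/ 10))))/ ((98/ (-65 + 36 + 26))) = -121581/ 77670194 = -0.00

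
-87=-87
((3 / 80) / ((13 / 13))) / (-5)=-3 / 400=-0.01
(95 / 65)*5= 95 / 13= 7.31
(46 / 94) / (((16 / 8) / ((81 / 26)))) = 1863 / 2444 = 0.76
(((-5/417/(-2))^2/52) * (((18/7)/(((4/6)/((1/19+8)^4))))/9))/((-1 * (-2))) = 4566510675/7332218103392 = 0.00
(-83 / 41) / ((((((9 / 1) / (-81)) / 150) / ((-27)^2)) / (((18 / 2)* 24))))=17643841200 / 41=430337590.24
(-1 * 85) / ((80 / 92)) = -391 / 4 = -97.75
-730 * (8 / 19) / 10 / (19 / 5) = -2920 / 361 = -8.09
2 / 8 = 1 / 4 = 0.25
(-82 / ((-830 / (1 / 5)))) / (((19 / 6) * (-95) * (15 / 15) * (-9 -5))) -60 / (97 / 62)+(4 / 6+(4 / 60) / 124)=-35649793932743 / 946036780500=-37.68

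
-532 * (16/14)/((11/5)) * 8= -24320/11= -2210.91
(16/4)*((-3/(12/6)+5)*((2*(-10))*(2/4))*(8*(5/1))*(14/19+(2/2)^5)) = -184800/19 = -9726.32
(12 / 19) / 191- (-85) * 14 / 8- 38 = 1607695 / 14516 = 110.75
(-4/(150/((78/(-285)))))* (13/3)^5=11.15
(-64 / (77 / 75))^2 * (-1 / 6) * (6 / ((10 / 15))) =-34560000 / 5929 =-5828.98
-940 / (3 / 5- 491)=1175 / 613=1.92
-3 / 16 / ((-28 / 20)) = 15 / 112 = 0.13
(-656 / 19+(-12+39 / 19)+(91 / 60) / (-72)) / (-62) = 3652129 / 5088960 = 0.72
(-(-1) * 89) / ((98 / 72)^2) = 115344 / 2401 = 48.04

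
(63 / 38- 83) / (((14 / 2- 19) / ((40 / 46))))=15455 / 2622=5.89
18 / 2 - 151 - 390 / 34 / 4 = -9851 / 68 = -144.87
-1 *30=-30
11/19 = 0.58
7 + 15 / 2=29 / 2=14.50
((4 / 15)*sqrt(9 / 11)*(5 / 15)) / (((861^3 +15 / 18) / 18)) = 0.00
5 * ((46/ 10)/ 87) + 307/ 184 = 30941/ 16008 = 1.93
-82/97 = -0.85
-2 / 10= -1 / 5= -0.20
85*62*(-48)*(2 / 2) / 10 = -25296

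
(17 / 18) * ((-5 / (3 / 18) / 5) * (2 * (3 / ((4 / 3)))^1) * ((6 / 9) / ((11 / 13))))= -221 / 11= -20.09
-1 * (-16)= 16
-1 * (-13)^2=-169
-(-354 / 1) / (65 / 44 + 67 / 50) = 129800 / 1033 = 125.65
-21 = -21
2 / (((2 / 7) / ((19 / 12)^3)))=48013 / 1728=27.79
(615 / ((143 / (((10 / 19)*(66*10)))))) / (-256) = -46125 / 7904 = -5.84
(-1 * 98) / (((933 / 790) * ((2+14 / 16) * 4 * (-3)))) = 154840 / 64377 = 2.41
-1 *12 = -12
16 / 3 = 5.33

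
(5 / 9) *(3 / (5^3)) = 1 / 75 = 0.01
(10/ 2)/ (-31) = -5/ 31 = -0.16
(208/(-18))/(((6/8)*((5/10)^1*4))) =-7.70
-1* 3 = -3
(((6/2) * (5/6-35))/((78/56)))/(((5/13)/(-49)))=9375.33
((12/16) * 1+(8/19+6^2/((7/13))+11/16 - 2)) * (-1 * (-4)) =141971/532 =266.86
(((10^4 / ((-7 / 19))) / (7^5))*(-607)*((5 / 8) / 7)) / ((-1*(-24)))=36040625 / 9882516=3.65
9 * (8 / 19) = 72 / 19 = 3.79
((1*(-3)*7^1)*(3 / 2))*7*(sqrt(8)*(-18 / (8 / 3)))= 4209.76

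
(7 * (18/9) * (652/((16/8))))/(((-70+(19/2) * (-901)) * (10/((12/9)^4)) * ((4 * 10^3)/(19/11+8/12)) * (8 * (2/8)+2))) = -721112/28833316875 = -0.00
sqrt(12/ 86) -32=-32 + sqrt(258)/ 43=-31.63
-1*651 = -651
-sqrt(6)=-2.45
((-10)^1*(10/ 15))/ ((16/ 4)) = -5/ 3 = -1.67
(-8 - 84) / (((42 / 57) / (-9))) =7866 / 7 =1123.71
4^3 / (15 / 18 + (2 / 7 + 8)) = 2688 / 383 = 7.02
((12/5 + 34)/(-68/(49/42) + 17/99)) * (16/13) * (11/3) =-569184/201365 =-2.83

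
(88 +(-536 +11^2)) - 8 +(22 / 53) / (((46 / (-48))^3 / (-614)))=-45.42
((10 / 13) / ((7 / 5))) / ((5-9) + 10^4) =25 / 454818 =0.00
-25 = -25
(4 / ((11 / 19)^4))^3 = 45134.74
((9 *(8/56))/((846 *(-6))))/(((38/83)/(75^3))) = -11671875/50008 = -233.40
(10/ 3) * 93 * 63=19530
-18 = -18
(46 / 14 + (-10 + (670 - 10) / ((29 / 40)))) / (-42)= -21.52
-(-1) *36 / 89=36 / 89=0.40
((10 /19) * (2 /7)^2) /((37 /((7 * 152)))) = 320 /259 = 1.24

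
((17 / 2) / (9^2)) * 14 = 1.47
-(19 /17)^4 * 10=-1303210 /83521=-15.60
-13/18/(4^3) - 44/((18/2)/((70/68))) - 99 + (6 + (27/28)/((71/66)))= -315187183/3244416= -97.15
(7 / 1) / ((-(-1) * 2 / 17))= 119 / 2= 59.50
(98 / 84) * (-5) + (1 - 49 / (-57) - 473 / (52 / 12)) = -55885 / 494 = -113.13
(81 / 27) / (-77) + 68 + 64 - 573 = -33960 / 77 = -441.04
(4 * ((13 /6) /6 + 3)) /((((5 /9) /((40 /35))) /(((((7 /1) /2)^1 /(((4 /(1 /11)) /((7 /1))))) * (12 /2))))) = 462 /5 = 92.40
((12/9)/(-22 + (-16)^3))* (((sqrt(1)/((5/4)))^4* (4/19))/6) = -1024/220055625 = -0.00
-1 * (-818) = 818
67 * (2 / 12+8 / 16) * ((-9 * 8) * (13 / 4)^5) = -74629893 / 64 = -1166092.08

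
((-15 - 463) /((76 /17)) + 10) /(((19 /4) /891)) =-6563106 /361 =-18180.35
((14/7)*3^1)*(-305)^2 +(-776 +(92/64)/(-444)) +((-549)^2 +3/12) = 6100739353/7104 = 858775.25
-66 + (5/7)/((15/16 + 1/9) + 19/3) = -490386/7441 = -65.90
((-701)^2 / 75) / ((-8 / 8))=-491401 / 75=-6552.01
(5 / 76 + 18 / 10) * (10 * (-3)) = -2127 / 38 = -55.97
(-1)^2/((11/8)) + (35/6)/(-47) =0.60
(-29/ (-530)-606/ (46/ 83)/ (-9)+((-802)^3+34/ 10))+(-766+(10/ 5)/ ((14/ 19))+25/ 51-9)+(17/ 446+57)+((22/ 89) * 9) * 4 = -22277189013025874884/ 43185385005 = -515850188.91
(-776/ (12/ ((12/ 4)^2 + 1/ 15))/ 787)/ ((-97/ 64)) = 17408/ 35415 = 0.49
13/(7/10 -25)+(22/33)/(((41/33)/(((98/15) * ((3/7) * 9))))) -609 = -29690389/49815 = -596.01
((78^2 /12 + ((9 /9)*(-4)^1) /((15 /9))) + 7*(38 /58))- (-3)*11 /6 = 149259 /290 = 514.69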